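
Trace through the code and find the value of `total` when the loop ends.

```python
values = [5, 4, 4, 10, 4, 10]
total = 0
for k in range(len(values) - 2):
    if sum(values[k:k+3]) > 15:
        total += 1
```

Let's trace through this code step by step.

Initialize: values = [5, 4, 4, 10, 4, 10]
Initialize: total = 0
Entering loop: for k in range(len(values) - 2):
After iteration 1: k = 0, total = 0
After iteration 2: k = 1, total = 1
After iteration 3: k = 2, total = 2
After iteration 4: k = 3, total = 3
Loop ends.

Final answer: 3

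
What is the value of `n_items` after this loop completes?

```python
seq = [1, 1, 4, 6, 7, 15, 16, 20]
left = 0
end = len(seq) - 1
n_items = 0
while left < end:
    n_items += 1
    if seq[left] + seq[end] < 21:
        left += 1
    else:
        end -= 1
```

Let's trace through this code step by step.

Initialize: seq = [1, 1, 4, 6, 7, 15, 16, 20]
Initialize: left = 0
Initialize: end = 7
Initialize: n_items = 0
Entering loop: while left < end:
After iteration 1: left = 0, end = 6, n_items = 1
After iteration 2: left = 1, end = 6, n_items = 2
After iteration 3: left = 2, end = 6, n_items = 3
After iteration 4: left = 3, end = 6, n_items = 4
After iteration 5: left = 3, end = 5, n_items = 5
After iteration 6: left = 3, end = 4, n_items = 6
After iteration 7: left = 4, end = 4, n_items = 7
Loop ends.

Final answer: 7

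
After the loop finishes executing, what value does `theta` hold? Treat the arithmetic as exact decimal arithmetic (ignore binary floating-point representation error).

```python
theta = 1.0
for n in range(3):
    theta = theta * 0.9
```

Let's trace through this code step by step.

Initialize: theta = 1.0
Entering loop: for n in range(3):
After iteration 1: n = 0, theta = 0.9
After iteration 2: n = 1, theta = 0.81
After iteration 3: n = 2, theta = 0.729
Loop ends.

Final answer: 0.729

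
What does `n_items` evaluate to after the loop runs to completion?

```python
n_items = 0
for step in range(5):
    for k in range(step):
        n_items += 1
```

Let's trace through this code step by step.

Initialize: n_items = 0
Entering loop: for step in range(5):
After iteration 1: step = 0, n_items = 0
After iteration 2: step = 1, n_items = 1, k = 0
After iteration 3: step = 2, n_items = 3, k = 1
After iteration 4: step = 3, n_items = 6, k = 2
After iteration 5: step = 4, n_items = 10, k = 3
Loop ends.

Final answer: 10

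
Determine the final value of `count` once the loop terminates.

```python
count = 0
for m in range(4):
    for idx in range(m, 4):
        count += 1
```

Let's trace through this code step by step.

Initialize: count = 0
Entering loop: for m in range(4):
After iteration 1: m = 0, count = 4
After iteration 2: m = 1, count = 7
After iteration 3: m = 2, count = 9
After iteration 4: m = 3, count = 10
Loop ends.

Final answer: 10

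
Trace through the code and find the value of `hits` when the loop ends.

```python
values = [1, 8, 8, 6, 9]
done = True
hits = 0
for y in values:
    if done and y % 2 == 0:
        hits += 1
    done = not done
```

Let's trace through this code step by step.

Initialize: values = [1, 8, 8, 6, 9]
Initialize: done = True
Initialize: hits = 0
Entering loop: for y in values:
After iteration 1: y = 1, done = False, hits = 0
After iteration 2: y = 8, done = True, hits = 0
After iteration 3: y = 8, done = False, hits = 1
After iteration 4: y = 6, done = True, hits = 1
After iteration 5: y = 9, done = False, hits = 1
Loop ends.

Final answer: 1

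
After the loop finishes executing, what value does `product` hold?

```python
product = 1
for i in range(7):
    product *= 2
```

Let's trace through this code step by step.

Initialize: product = 1
Entering loop: for i in range(7):
After iteration 1: i = 0, product = 2
After iteration 2: i = 1, product = 4
After iteration 3: i = 2, product = 8
After iteration 4: i = 3, product = 16
After iteration 5: i = 4, product = 32
After iteration 6: i = 5, product = 64
After iteration 7: i = 6, product = 128
Loop ends.

Final answer: 128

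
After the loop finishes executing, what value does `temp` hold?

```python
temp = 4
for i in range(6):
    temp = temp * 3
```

Let's trace through this code step by step.

Initialize: temp = 4
Entering loop: for i in range(6):
After iteration 1: i = 0, temp = 12
After iteration 2: i = 1, temp = 36
After iteration 3: i = 2, temp = 108
After iteration 4: i = 3, temp = 324
After iteration 5: i = 4, temp = 972
After iteration 6: i = 5, temp = 2916
Loop ends.

Final answer: 2916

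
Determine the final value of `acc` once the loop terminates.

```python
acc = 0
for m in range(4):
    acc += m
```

Let's trace through this code step by step.

Initialize: acc = 0
Entering loop: for m in range(4):
After iteration 1: m = 0, acc = 0
After iteration 2: m = 1, acc = 1
After iteration 3: m = 2, acc = 3
After iteration 4: m = 3, acc = 6
Loop ends.

Final answer: 6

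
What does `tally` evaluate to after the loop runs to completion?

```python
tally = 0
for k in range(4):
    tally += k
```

Let's trace through this code step by step.

Initialize: tally = 0
Entering loop: for k in range(4):
After iteration 1: k = 0, tally = 0
After iteration 2: k = 1, tally = 1
After iteration 3: k = 2, tally = 3
After iteration 4: k = 3, tally = 6
Loop ends.

Final answer: 6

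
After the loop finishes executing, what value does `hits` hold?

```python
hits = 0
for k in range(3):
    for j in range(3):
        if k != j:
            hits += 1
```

Let's trace through this code step by step.

Initialize: hits = 0
Entering loop: for k in range(3):
After iteration 1: k = 0, hits = 2
After iteration 2: k = 1, hits = 4
After iteration 3: k = 2, hits = 6
Loop ends.

Final answer: 6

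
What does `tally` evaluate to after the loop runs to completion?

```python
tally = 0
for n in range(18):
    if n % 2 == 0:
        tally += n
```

Let's trace through this code step by step.

Initialize: tally = 0
Entering loop: for n in range(18):
After iteration 1: n = 0, tally = 0
After iteration 2: n = 1, tally = 0
After iteration 3: n = 2, tally = 2
After iteration 4: n = 3, tally = 2
After iteration 5: n = 4, tally = 6
After iteration 6: n = 5, tally = 6
After iteration 7: n = 6, tally = 12
After iteration 8: n = 7, tally = 12
After iteration 9: n = 8, tally = 20
After iteration 10: n = 9, tally = 20
After iteration 11: n = 10, tally = 30
After iteration 12: n = 11, tally = 30
After iteration 13: n = 12, tally = 42
After iteration 14: n = 13, tally = 42
After iteration 15: n = 14, tally = 56
After iteration 16: n = 15, tally = 56
After iteration 17: n = 16, tally = 72
After iteration 18: n = 17, tally = 72
Loop ends.

Final answer: 72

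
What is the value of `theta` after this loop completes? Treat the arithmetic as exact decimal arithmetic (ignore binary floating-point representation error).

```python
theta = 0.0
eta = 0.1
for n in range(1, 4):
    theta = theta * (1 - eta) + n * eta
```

Let's trace through this code step by step.

Initialize: theta = 0.0
Initialize: eta = 0.1
Entering loop: for n in range(1, 4):
After iteration 1: n = 1, theta = 0.1
After iteration 2: n = 2, theta = 0.29
After iteration 3: n = 3, theta = 0.561
Loop ends.

Final answer: 0.561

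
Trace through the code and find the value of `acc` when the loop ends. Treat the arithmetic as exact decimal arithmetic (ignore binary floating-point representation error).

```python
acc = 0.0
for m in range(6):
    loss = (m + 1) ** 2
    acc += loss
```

Let's trace through this code step by step.

Initialize: acc = 0.0
Entering loop: for m in range(6):
After iteration 1: m = 0, acc = 1.0, loss = 1
After iteration 2: m = 1, acc = 5.0, loss = 4
After iteration 3: m = 2, acc = 14.0, loss = 9
After iteration 4: m = 3, acc = 30.0, loss = 16
After iteration 5: m = 4, acc = 55.0, loss = 25
After iteration 6: m = 5, acc = 91.0, loss = 36
Loop ends.

Final answer: 91.0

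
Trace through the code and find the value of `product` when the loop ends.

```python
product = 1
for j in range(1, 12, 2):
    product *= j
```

Let's trace through this code step by step.

Initialize: product = 1
Entering loop: for j in range(1, 12, 2):
After iteration 1: j = 1, product = 1
After iteration 2: j = 3, product = 3
After iteration 3: j = 5, product = 15
After iteration 4: j = 7, product = 105
After iteration 5: j = 9, product = 945
After iteration 6: j = 11, product = 10395
Loop ends.

Final answer: 10395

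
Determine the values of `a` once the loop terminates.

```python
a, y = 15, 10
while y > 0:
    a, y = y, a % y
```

Let's trace through this code step by step.

Initialize: a = 15
Initialize: y = 10
Entering loop: while y > 0:
After iteration 1: a = 10, y = 5
After iteration 2: a = 5, y = 0
Loop ends.

Final answer: 5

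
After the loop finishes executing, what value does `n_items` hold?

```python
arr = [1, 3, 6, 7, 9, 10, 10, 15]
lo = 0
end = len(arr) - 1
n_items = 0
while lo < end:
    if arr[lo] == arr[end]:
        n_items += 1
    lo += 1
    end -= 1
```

Let's trace through this code step by step.

Initialize: arr = [1, 3, 6, 7, 9, 10, 10, 15]
Initialize: lo = 0
Initialize: end = 7
Initialize: n_items = 0
Entering loop: while lo < end:
After iteration 1: lo = 1, end = 6, n_items = 0
After iteration 2: lo = 2, end = 5, n_items = 0
After iteration 3: lo = 3, end = 4, n_items = 0
After iteration 4: lo = 4, end = 3, n_items = 0
Loop ends.

Final answer: 0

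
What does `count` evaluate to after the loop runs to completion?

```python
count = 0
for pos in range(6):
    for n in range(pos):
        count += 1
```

Let's trace through this code step by step.

Initialize: count = 0
Entering loop: for pos in range(6):
After iteration 1: pos = 0, count = 0
After iteration 2: pos = 1, count = 1, n = 0
After iteration 3: pos = 2, count = 3, n = 1
After iteration 4: pos = 3, count = 6, n = 2
After iteration 5: pos = 4, count = 10, n = 3
After iteration 6: pos = 5, count = 15, n = 4
Loop ends.

Final answer: 15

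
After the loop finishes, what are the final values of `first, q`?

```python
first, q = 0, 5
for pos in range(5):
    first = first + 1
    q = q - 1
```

Let's trace through this code step by step.

Initialize: first = 0
Initialize: q = 5
Entering loop: for pos in range(5):
After iteration 1: pos = 0, first = 1, q = 4
After iteration 2: pos = 1, first = 2, q = 3
After iteration 3: pos = 2, first = 3, q = 2
After iteration 4: pos = 3, first = 4, q = 1
After iteration 5: pos = 4, first = 5, q = 0
Loop ends.

Final answer: 5, 0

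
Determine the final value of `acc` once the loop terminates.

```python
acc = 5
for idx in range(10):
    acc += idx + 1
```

Let's trace through this code step by step.

Initialize: acc = 5
Entering loop: for idx in range(10):
After iteration 1: idx = 0, acc = 6
After iteration 2: idx = 1, acc = 8
After iteration 3: idx = 2, acc = 11
After iteration 4: idx = 3, acc = 15
After iteration 5: idx = 4, acc = 20
After iteration 6: idx = 5, acc = 26
After iteration 7: idx = 6, acc = 33
After iteration 8: idx = 7, acc = 41
After iteration 9: idx = 8, acc = 50
After iteration 10: idx = 9, acc = 60
Loop ends.

Final answer: 60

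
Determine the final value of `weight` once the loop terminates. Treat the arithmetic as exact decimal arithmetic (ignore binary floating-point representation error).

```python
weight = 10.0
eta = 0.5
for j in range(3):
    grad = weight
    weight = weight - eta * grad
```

Let's trace through this code step by step.

Initialize: weight = 10.0
Initialize: eta = 0.5
Entering loop: for j in range(3):
After iteration 1: j = 0, weight = 5.0, grad = 10.0
After iteration 2: j = 1, weight = 2.5, grad = 5.0
After iteration 3: j = 2, weight = 1.25, grad = 2.5
Loop ends.

Final answer: 1.25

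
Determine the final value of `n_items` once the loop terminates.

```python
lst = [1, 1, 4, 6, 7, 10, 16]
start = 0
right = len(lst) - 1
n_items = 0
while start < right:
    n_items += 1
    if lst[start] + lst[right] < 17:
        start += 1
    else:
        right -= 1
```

Let's trace through this code step by step.

Initialize: lst = [1, 1, 4, 6, 7, 10, 16]
Initialize: start = 0
Initialize: right = 6
Initialize: n_items = 0
Entering loop: while start < right:
After iteration 1: start = 0, right = 5, n_items = 1
After iteration 2: start = 1, right = 5, n_items = 2
After iteration 3: start = 2, right = 5, n_items = 3
After iteration 4: start = 3, right = 5, n_items = 4
After iteration 5: start = 4, right = 5, n_items = 5
After iteration 6: start = 4, right = 4, n_items = 6
Loop ends.

Final answer: 6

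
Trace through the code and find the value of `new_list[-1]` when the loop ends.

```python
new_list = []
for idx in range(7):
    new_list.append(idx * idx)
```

Let's trace through this code step by step.

Initialize: new_list = []
Entering loop: for idx in range(7):
After iteration 1: idx = 0, new_list = [0]
After iteration 2: idx = 1, new_list = [0, 1]
After iteration 3: idx = 2, new_list = [0, 1, 4]
After iteration 4: idx = 3, new_list = [0, 1, 4, 9]
After iteration 5: idx = 4, new_list = [0, 1, 4, 9, 16]
After iteration 6: idx = 5, new_list = [0, 1, 4, 9, 16, 25]
After iteration 7: idx = 6, new_list = [0, 1, 4, 9, 16, 25, 36]
Loop ends.
new_list[-1] = 36

Final answer: 36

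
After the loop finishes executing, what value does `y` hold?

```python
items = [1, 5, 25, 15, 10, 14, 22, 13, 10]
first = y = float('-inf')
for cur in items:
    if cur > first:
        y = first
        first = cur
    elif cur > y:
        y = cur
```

Let's trace through this code step by step.

Initialize: items = [1, 5, 25, 15, 10, 14, 22, 13, 10]
Initialize: first = -inf
Initialize: y = -inf
Entering loop: for cur in items:
After iteration 1: cur = 1, first = 1, y = -inf
After iteration 2: cur = 5, first = 5, y = 1
After iteration 3: cur = 25, first = 25, y = 5
After iteration 4: cur = 15, first = 25, y = 15
After iteration 5: cur = 10, first = 25, y = 15
After iteration 6: cur = 14, first = 25, y = 15
After iteration 7: cur = 22, first = 25, y = 22
After iteration 8: cur = 13, first = 25, y = 22
After iteration 9: cur = 10, first = 25, y = 22
Loop ends.

Final answer: 22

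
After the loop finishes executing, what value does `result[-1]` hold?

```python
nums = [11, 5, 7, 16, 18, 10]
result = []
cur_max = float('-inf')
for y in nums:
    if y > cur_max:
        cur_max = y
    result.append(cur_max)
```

Let's trace through this code step by step.

Initialize: nums = [11, 5, 7, 16, 18, 10]
Initialize: result = []
Initialize: cur_max = -inf
Entering loop: for y in nums:
After iteration 1: y = 11, result = [11], cur_max = 11
After iteration 2: y = 5, result = [11, 11], cur_max = 11
After iteration 3: y = 7, result = [11, 11, 11], cur_max = 11
After iteration 4: y = 16, result = [11, 11, 11, 16], cur_max = 16
After iteration 5: y = 18, result = [11, 11, 11, 16, 18], cur_max = 18
After iteration 6: y = 10, result = [11, 11, 11, 16, 18, 18], cur_max = 18
Loop ends.
result[-1] = 18

Final answer: 18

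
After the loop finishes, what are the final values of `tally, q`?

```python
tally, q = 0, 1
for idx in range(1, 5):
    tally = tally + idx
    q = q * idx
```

Let's trace through this code step by step.

Initialize: tally = 0
Initialize: q = 1
Entering loop: for idx in range(1, 5):
After iteration 1: idx = 1, tally = 1, q = 1
After iteration 2: idx = 2, tally = 3, q = 2
After iteration 3: idx = 3, tally = 6, q = 6
After iteration 4: idx = 4, tally = 10, q = 24
Loop ends.

Final answer: 10, 24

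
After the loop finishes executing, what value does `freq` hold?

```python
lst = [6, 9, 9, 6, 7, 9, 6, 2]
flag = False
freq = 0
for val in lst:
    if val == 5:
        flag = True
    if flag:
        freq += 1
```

Let's trace through this code step by step.

Initialize: lst = [6, 9, 9, 6, 7, 9, 6, 2]
Initialize: flag = False
Initialize: freq = 0
Entering loop: for val in lst:
After iteration 1: val = 6, freq = 0
After iteration 2: val = 9, freq = 0
After iteration 3: val = 9, freq = 0
After iteration 4: val = 6, freq = 0
After iteration 5: val = 7, freq = 0
After iteration 6: val = 9, freq = 0
After iteration 7: val = 6, freq = 0
After iteration 8: val = 2, freq = 0
Loop ends.

Final answer: 0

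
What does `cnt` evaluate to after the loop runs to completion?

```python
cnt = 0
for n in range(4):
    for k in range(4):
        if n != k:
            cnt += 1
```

Let's trace through this code step by step.

Initialize: cnt = 0
Entering loop: for n in range(4):
After iteration 1: n = 0, cnt = 3
After iteration 2: n = 1, cnt = 6
After iteration 3: n = 2, cnt = 9
After iteration 4: n = 3, cnt = 12
Loop ends.

Final answer: 12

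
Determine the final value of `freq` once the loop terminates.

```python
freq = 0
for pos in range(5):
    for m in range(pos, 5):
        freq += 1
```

Let's trace through this code step by step.

Initialize: freq = 0
Entering loop: for pos in range(5):
After iteration 1: pos = 0, freq = 5
After iteration 2: pos = 1, freq = 9
After iteration 3: pos = 2, freq = 12
After iteration 4: pos = 3, freq = 14
After iteration 5: pos = 4, freq = 15
Loop ends.

Final answer: 15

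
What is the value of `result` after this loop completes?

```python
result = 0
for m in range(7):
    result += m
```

Let's trace through this code step by step.

Initialize: result = 0
Entering loop: for m in range(7):
After iteration 1: m = 0, result = 0
After iteration 2: m = 1, result = 1
After iteration 3: m = 2, result = 3
After iteration 4: m = 3, result = 6
After iteration 5: m = 4, result = 10
After iteration 6: m = 5, result = 15
After iteration 7: m = 6, result = 21
Loop ends.

Final answer: 21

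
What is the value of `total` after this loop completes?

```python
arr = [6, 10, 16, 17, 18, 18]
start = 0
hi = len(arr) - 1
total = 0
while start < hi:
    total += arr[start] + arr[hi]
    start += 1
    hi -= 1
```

Let's trace through this code step by step.

Initialize: arr = [6, 10, 16, 17, 18, 18]
Initialize: start = 0
Initialize: hi = 5
Initialize: total = 0
Entering loop: while start < hi:
After iteration 1: start = 1, hi = 4, total = 24
After iteration 2: start = 2, hi = 3, total = 52
After iteration 3: start = 3, hi = 2, total = 85
Loop ends.

Final answer: 85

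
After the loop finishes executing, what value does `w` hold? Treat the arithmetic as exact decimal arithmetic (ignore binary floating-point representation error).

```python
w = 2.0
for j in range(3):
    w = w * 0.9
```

Let's trace through this code step by step.

Initialize: w = 2.0
Entering loop: for j in range(3):
After iteration 1: j = 0, w = 1.8
After iteration 2: j = 1, w = 1.62
After iteration 3: j = 2, w = 1.458
Loop ends.

Final answer: 1.458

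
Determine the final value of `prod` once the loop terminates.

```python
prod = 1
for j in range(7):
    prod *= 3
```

Let's trace through this code step by step.

Initialize: prod = 1
Entering loop: for j in range(7):
After iteration 1: j = 0, prod = 3
After iteration 2: j = 1, prod = 9
After iteration 3: j = 2, prod = 27
After iteration 4: j = 3, prod = 81
After iteration 5: j = 4, prod = 243
After iteration 6: j = 5, prod = 729
After iteration 7: j = 6, prod = 2187
Loop ends.

Final answer: 2187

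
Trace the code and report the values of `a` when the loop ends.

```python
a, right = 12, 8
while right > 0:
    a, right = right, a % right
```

Let's trace through this code step by step.

Initialize: a = 12
Initialize: right = 8
Entering loop: while right > 0:
After iteration 1: a = 8, right = 4
After iteration 2: a = 4, right = 0
Loop ends.

Final answer: 4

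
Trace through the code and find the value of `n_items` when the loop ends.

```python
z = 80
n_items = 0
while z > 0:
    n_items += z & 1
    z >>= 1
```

Let's trace through this code step by step.

Initialize: z = 80
Initialize: n_items = 0
Entering loop: while z > 0:
After iteration 1: z = 40, n_items = 0
After iteration 2: z = 20, n_items = 0
After iteration 3: z = 10, n_items = 0
After iteration 4: z = 5, n_items = 0
After iteration 5: z = 2, n_items = 1
After iteration 6: z = 1, n_items = 1
After iteration 7: z = 0, n_items = 2
Loop ends.

Final answer: 2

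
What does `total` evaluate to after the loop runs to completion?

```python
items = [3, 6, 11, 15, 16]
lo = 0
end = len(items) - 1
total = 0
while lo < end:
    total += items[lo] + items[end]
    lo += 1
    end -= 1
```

Let's trace through this code step by step.

Initialize: items = [3, 6, 11, 15, 16]
Initialize: lo = 0
Initialize: end = 4
Initialize: total = 0
Entering loop: while lo < end:
After iteration 1: lo = 1, end = 3, total = 19
After iteration 2: lo = 2, end = 2, total = 40
Loop ends.

Final answer: 40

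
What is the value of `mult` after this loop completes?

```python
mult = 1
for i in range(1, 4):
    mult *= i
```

Let's trace through this code step by step.

Initialize: mult = 1
Entering loop: for i in range(1, 4):
After iteration 1: i = 1, mult = 1
After iteration 2: i = 2, mult = 2
After iteration 3: i = 3, mult = 6
Loop ends.

Final answer: 6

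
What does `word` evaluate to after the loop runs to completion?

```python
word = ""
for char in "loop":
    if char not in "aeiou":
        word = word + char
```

Let's trace through this code step by step.

Initialize: word = ''
Entering loop: for char in "loop":
After iteration 1: char = 'l', word = 'l'
After iteration 2: char = 'o', word = 'l'
After iteration 3: char = 'o', word = 'l'
After iteration 4: char = 'p', word = 'lp'
Loop ends.

Final answer: 'lp'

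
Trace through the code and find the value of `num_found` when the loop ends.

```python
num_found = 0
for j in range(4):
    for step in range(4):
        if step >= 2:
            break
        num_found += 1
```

Let's trace through this code step by step.

Initialize: num_found = 0
Entering loop: for j in range(4):
After iteration 1: j = 0, num_found = 2
After iteration 2: j = 1, num_found = 4
After iteration 3: j = 2, num_found = 6
After iteration 4: j = 3, num_found = 8
Loop ends.

Final answer: 8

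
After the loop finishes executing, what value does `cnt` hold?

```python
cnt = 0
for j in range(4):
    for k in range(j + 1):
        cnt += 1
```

Let's trace through this code step by step.

Initialize: cnt = 0
Entering loop: for j in range(4):
After iteration 1: j = 0, cnt = 1, k = 0
After iteration 2: j = 1, cnt = 3, k = 1
After iteration 3: j = 2, cnt = 6, k = 2
After iteration 4: j = 3, cnt = 10, k = 3
Loop ends.

Final answer: 10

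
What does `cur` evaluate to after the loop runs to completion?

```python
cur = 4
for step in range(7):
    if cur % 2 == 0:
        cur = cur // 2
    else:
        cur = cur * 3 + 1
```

Let's trace through this code step by step.

Initialize: cur = 4
Entering loop: for step in range(7):
After iteration 1: step = 0, cur = 2
After iteration 2: step = 1, cur = 1
After iteration 3: step = 2, cur = 4
After iteration 4: step = 3, cur = 2
After iteration 5: step = 4, cur = 1
After iteration 6: step = 5, cur = 4
After iteration 7: step = 6, cur = 2
Loop ends.

Final answer: 2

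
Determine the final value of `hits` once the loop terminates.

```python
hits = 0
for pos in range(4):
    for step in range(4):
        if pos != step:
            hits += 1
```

Let's trace through this code step by step.

Initialize: hits = 0
Entering loop: for pos in range(4):
After iteration 1: pos = 0, hits = 3
After iteration 2: pos = 1, hits = 6
After iteration 3: pos = 2, hits = 9
After iteration 4: pos = 3, hits = 12
Loop ends.

Final answer: 12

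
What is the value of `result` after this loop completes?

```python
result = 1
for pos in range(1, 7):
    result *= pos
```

Let's trace through this code step by step.

Initialize: result = 1
Entering loop: for pos in range(1, 7):
After iteration 1: pos = 1, result = 1
After iteration 2: pos = 2, result = 2
After iteration 3: pos = 3, result = 6
After iteration 4: pos = 4, result = 24
After iteration 5: pos = 5, result = 120
After iteration 6: pos = 6, result = 720
Loop ends.

Final answer: 720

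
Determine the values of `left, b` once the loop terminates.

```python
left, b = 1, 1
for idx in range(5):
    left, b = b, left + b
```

Let's trace through this code step by step.

Initialize: left = 1
Initialize: b = 1
Entering loop: for idx in range(5):
After iteration 1: idx = 0, left = 1, b = 2
After iteration 2: idx = 1, left = 2, b = 3
After iteration 3: idx = 2, left = 3, b = 5
After iteration 4: idx = 3, left = 5, b = 8
After iteration 5: idx = 4, left = 8, b = 13
Loop ends.

Final answer: 8, 13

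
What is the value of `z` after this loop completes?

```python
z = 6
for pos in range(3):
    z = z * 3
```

Let's trace through this code step by step.

Initialize: z = 6
Entering loop: for pos in range(3):
After iteration 1: pos = 0, z = 18
After iteration 2: pos = 1, z = 54
After iteration 3: pos = 2, z = 162
Loop ends.

Final answer: 162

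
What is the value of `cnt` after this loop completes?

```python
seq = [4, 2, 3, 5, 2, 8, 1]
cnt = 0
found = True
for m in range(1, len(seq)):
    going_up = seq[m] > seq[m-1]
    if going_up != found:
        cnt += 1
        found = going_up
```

Let's trace through this code step by step.

Initialize: seq = [4, 2, 3, 5, 2, 8, 1]
Initialize: cnt = 0
Initialize: found = True
Entering loop: for m in range(1, len(seq)):
After iteration 1: m = 1, cnt = 1, found = False, going_up = False
After iteration 2: m = 2, cnt = 2, found = True, going_up = True
After iteration 3: m = 3, cnt = 2, found = True, going_up = True
After iteration 4: m = 4, cnt = 3, found = False, going_up = False
After iteration 5: m = 5, cnt = 4, found = True, going_up = True
After iteration 6: m = 6, cnt = 5, found = False, going_up = False
Loop ends.

Final answer: 5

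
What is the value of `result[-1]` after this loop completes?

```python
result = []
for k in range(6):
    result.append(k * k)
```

Let's trace through this code step by step.

Initialize: result = []
Entering loop: for k in range(6):
After iteration 1: k = 0, result = [0]
After iteration 2: k = 1, result = [0, 1]
After iteration 3: k = 2, result = [0, 1, 4]
After iteration 4: k = 3, result = [0, 1, 4, 9]
After iteration 5: k = 4, result = [0, 1, 4, 9, 16]
After iteration 6: k = 5, result = [0, 1, 4, 9, 16, 25]
Loop ends.
result[-1] = 25

Final answer: 25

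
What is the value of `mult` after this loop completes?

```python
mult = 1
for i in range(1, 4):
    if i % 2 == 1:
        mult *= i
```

Let's trace through this code step by step.

Initialize: mult = 1
Entering loop: for i in range(1, 4):
After iteration 1: i = 1, mult = 1
After iteration 2: i = 2, mult = 1
After iteration 3: i = 3, mult = 3
Loop ends.

Final answer: 3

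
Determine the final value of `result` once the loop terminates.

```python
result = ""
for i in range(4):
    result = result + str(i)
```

Let's trace through this code step by step.

Initialize: result = ''
Entering loop: for i in range(4):
After iteration 1: i = 0, result = '0'
After iteration 2: i = 1, result = '01'
After iteration 3: i = 2, result = '012'
After iteration 4: i = 3, result = '0123'
Loop ends.

Final answer: '0123'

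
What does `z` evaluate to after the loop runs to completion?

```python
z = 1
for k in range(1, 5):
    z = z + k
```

Let's trace through this code step by step.

Initialize: z = 1
Entering loop: for k in range(1, 5):
After iteration 1: k = 1, z = 2
After iteration 2: k = 2, z = 4
After iteration 3: k = 3, z = 7
After iteration 4: k = 4, z = 11
Loop ends.

Final answer: 11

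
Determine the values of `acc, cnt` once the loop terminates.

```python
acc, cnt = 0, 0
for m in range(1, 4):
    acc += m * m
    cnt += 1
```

Let's trace through this code step by step.

Initialize: acc = 0
Initialize: cnt = 0
Entering loop: for m in range(1, 4):
After iteration 1: m = 1, acc = 1, cnt = 1
After iteration 2: m = 2, acc = 5, cnt = 2
After iteration 3: m = 3, acc = 14, cnt = 3
Loop ends.

Final answer: 14, 3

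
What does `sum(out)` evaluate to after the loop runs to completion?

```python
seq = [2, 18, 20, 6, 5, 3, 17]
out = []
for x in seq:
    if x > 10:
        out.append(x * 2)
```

Let's trace through this code step by step.

Initialize: seq = [2, 18, 20, 6, 5, 3, 17]
Initialize: out = []
Entering loop: for x in seq:
After iteration 1: x = 2, out = []
After iteration 2: x = 18, out = [36]
After iteration 3: x = 20, out = [36, 40]
After iteration 4: x = 6, out = [36, 40]
After iteration 5: x = 5, out = [36, 40]
After iteration 6: x = 3, out = [36, 40]
After iteration 7: x = 17, out = [36, 40, 34]
Loop ends.
sum(out) = 110

Final answer: 110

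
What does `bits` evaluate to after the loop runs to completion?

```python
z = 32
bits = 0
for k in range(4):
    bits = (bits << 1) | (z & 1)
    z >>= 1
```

Let's trace through this code step by step.

Initialize: z = 32
Initialize: bits = 0
Entering loop: for k in range(4):
After iteration 1: k = 0, z = 16, bits = 0
After iteration 2: k = 1, z = 8, bits = 0
After iteration 3: k = 2, z = 4, bits = 0
After iteration 4: k = 3, z = 2, bits = 0
Loop ends.

Final answer: 0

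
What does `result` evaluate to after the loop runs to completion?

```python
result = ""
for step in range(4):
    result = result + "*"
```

Let's trace through this code step by step.

Initialize: result = ''
Entering loop: for step in range(4):
After iteration 1: step = 0, result = '*'
After iteration 2: step = 1, result = '**'
After iteration 3: step = 2, result = '***'
After iteration 4: step = 3, result = '****'
Loop ends.

Final answer: '****'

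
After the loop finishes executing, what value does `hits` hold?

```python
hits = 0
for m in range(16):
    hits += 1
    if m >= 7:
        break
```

Let's trace through this code step by step.

Initialize: hits = 0
Entering loop: for m in range(16):
After iteration 1: m = 0, hits = 1
After iteration 2: m = 1, hits = 2
After iteration 3: m = 2, hits = 3
After iteration 4: m = 3, hits = 4
After iteration 5: m = 4, hits = 5
After iteration 6: m = 5, hits = 6
After iteration 7: m = 6, hits = 7
After iteration 8: m = 7, hits = 8
Loop ends.

Final answer: 8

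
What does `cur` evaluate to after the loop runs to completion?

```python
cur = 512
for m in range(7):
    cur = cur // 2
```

Let's trace through this code step by step.

Initialize: cur = 512
Entering loop: for m in range(7):
After iteration 1: m = 0, cur = 256
After iteration 2: m = 1, cur = 128
After iteration 3: m = 2, cur = 64
After iteration 4: m = 3, cur = 32
After iteration 5: m = 4, cur = 16
After iteration 6: m = 5, cur = 8
After iteration 7: m = 6, cur = 4
Loop ends.

Final answer: 4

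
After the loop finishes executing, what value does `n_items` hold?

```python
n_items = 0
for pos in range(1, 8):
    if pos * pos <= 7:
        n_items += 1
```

Let's trace through this code step by step.

Initialize: n_items = 0
Entering loop: for pos in range(1, 8):
After iteration 1: pos = 1, n_items = 1
After iteration 2: pos = 2, n_items = 2
After iteration 3: pos = 3, n_items = 2
After iteration 4: pos = 4, n_items = 2
After iteration 5: pos = 5, n_items = 2
After iteration 6: pos = 6, n_items = 2
After iteration 7: pos = 7, n_items = 2
Loop ends.

Final answer: 2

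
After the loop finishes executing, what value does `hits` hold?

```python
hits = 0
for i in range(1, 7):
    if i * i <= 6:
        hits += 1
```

Let's trace through this code step by step.

Initialize: hits = 0
Entering loop: for i in range(1, 7):
After iteration 1: i = 1, hits = 1
After iteration 2: i = 2, hits = 2
After iteration 3: i = 3, hits = 2
After iteration 4: i = 4, hits = 2
After iteration 5: i = 5, hits = 2
After iteration 6: i = 6, hits = 2
Loop ends.

Final answer: 2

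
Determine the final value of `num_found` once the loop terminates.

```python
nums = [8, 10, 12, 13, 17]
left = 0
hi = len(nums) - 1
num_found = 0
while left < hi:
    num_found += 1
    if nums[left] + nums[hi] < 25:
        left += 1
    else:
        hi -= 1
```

Let's trace through this code step by step.

Initialize: nums = [8, 10, 12, 13, 17]
Initialize: left = 0
Initialize: hi = 4
Initialize: num_found = 0
Entering loop: while left < hi:
After iteration 1: left = 0, hi = 3, num_found = 1
After iteration 2: left = 1, hi = 3, num_found = 2
After iteration 3: left = 2, hi = 3, num_found = 3
After iteration 4: left = 2, hi = 2, num_found = 4
Loop ends.

Final answer: 4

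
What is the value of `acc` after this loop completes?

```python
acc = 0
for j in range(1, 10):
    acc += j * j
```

Let's trace through this code step by step.

Initialize: acc = 0
Entering loop: for j in range(1, 10):
After iteration 1: j = 1, acc = 1
After iteration 2: j = 2, acc = 5
After iteration 3: j = 3, acc = 14
After iteration 4: j = 4, acc = 30
After iteration 5: j = 5, acc = 55
After iteration 6: j = 6, acc = 91
After iteration 7: j = 7, acc = 140
After iteration 8: j = 8, acc = 204
After iteration 9: j = 9, acc = 285
Loop ends.

Final answer: 285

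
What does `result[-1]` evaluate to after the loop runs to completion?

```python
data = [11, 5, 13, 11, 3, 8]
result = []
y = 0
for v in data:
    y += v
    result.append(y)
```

Let's trace through this code step by step.

Initialize: data = [11, 5, 13, 11, 3, 8]
Initialize: result = []
Initialize: y = 0
Entering loop: for v in data:
After iteration 1: v = 11, result = [11], y = 11
After iteration 2: v = 5, result = [11, 16], y = 16
After iteration 3: v = 13, result = [11, 16, 29], y = 29
After iteration 4: v = 11, result = [11, 16, 29, 40], y = 40
After iteration 5: v = 3, result = [11, 16, 29, 40, 43], y = 43
After iteration 6: v = 8, result = [11, 16, 29, 40, 43, 51], y = 51
Loop ends.
result[-1] = 51

Final answer: 51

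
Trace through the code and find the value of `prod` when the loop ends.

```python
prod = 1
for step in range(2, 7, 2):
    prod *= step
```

Let's trace through this code step by step.

Initialize: prod = 1
Entering loop: for step in range(2, 7, 2):
After iteration 1: step = 2, prod = 2
After iteration 2: step = 4, prod = 8
After iteration 3: step = 6, prod = 48
Loop ends.

Final answer: 48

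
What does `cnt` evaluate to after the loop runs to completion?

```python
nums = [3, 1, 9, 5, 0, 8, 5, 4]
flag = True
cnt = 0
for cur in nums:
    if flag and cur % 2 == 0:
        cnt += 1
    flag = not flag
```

Let's trace through this code step by step.

Initialize: nums = [3, 1, 9, 5, 0, 8, 5, 4]
Initialize: flag = True
Initialize: cnt = 0
Entering loop: for cur in nums:
After iteration 1: cur = 3, flag = False, cnt = 0
After iteration 2: cur = 1, flag = True, cnt = 0
After iteration 3: cur = 9, flag = False, cnt = 0
After iteration 4: cur = 5, flag = True, cnt = 0
After iteration 5: cur = 0, flag = False, cnt = 1
After iteration 6: cur = 8, flag = True, cnt = 1
After iteration 7: cur = 5, flag = False, cnt = 1
After iteration 8: cur = 4, flag = True, cnt = 1
Loop ends.

Final answer: 1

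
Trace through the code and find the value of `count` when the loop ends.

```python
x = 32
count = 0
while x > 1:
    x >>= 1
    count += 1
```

Let's trace through this code step by step.

Initialize: x = 32
Initialize: count = 0
Entering loop: while x > 1:
After iteration 1: x = 16, count = 1
After iteration 2: x = 8, count = 2
After iteration 3: x = 4, count = 3
After iteration 4: x = 2, count = 4
After iteration 5: x = 1, count = 5
Loop ends.

Final answer: 5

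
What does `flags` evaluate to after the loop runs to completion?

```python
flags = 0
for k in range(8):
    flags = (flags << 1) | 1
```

Let's trace through this code step by step.

Initialize: flags = 0
Entering loop: for k in range(8):
After iteration 1: k = 0, flags = 1
After iteration 2: k = 1, flags = 3
After iteration 3: k = 2, flags = 7
After iteration 4: k = 3, flags = 15
After iteration 5: k = 4, flags = 31
After iteration 6: k = 5, flags = 63
After iteration 7: k = 6, flags = 127
After iteration 8: k = 7, flags = 255
Loop ends.

Final answer: 255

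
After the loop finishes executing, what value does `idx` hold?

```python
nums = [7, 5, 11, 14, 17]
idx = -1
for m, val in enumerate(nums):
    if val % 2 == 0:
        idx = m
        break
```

Let's trace through this code step by step.

Initialize: nums = [7, 5, 11, 14, 17]
Initialize: idx = -1
Entering loop: for m, val in enumerate(nums):
After iteration 1: m = 0, val = 7, idx = -1
After iteration 2: m = 1, val = 5, idx = -1
After iteration 3: m = 2, val = 11, idx = -1
After iteration 4: m = 3, val = 14, idx = 3
Loop ends.

Final answer: 3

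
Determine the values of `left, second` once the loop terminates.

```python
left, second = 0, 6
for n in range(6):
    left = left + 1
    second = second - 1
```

Let's trace through this code step by step.

Initialize: left = 0
Initialize: second = 6
Entering loop: for n in range(6):
After iteration 1: n = 0, left = 1, second = 5
After iteration 2: n = 1, left = 2, second = 4
After iteration 3: n = 2, left = 3, second = 3
After iteration 4: n = 3, left = 4, second = 2
After iteration 5: n = 4, left = 5, second = 1
After iteration 6: n = 5, left = 6, second = 0
Loop ends.

Final answer: 6, 0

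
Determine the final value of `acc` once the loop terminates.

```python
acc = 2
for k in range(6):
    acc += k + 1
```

Let's trace through this code step by step.

Initialize: acc = 2
Entering loop: for k in range(6):
After iteration 1: k = 0, acc = 3
After iteration 2: k = 1, acc = 5
After iteration 3: k = 2, acc = 8
After iteration 4: k = 3, acc = 12
After iteration 5: k = 4, acc = 17
After iteration 6: k = 5, acc = 23
Loop ends.

Final answer: 23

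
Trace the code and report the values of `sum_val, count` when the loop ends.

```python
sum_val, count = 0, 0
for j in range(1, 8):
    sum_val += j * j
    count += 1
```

Let's trace through this code step by step.

Initialize: sum_val = 0
Initialize: count = 0
Entering loop: for j in range(1, 8):
After iteration 1: j = 1, sum_val = 1, count = 1
After iteration 2: j = 2, sum_val = 5, count = 2
After iteration 3: j = 3, sum_val = 14, count = 3
After iteration 4: j = 4, sum_val = 30, count = 4
After iteration 5: j = 5, sum_val = 55, count = 5
After iteration 6: j = 6, sum_val = 91, count = 6
After iteration 7: j = 7, sum_val = 140, count = 7
Loop ends.

Final answer: 140, 7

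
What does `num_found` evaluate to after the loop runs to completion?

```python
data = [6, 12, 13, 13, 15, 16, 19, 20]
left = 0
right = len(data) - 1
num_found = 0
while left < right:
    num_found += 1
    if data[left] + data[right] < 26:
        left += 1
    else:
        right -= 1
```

Let's trace through this code step by step.

Initialize: data = [6, 12, 13, 13, 15, 16, 19, 20]
Initialize: left = 0
Initialize: right = 7
Initialize: num_found = 0
Entering loop: while left < right:
After iteration 1: left = 0, right = 6, num_found = 1
After iteration 2: left = 1, right = 6, num_found = 2
After iteration 3: left = 1, right = 5, num_found = 3
After iteration 4: left = 1, right = 4, num_found = 4
After iteration 5: left = 1, right = 3, num_found = 5
After iteration 6: left = 2, right = 3, num_found = 6
After iteration 7: left = 2, right = 2, num_found = 7
Loop ends.

Final answer: 7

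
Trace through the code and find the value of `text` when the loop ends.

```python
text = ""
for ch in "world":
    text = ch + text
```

Let's trace through this code step by step.

Initialize: text = ''
Entering loop: for ch in "world":
After iteration 1: ch = 'w', text = 'w'
After iteration 2: ch = 'o', text = 'ow'
After iteration 3: ch = 'r', text = 'row'
After iteration 4: ch = 'l', text = 'lrow'
After iteration 5: ch = 'd', text = 'dlrow'
Loop ends.

Final answer: 'dlrow'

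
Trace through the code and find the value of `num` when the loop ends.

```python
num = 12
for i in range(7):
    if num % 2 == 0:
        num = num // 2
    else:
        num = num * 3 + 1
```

Let's trace through this code step by step.

Initialize: num = 12
Entering loop: for i in range(7):
After iteration 1: i = 0, num = 6
After iteration 2: i = 1, num = 3
After iteration 3: i = 2, num = 10
After iteration 4: i = 3, num = 5
After iteration 5: i = 4, num = 16
After iteration 6: i = 5, num = 8
After iteration 7: i = 6, num = 4
Loop ends.

Final answer: 4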